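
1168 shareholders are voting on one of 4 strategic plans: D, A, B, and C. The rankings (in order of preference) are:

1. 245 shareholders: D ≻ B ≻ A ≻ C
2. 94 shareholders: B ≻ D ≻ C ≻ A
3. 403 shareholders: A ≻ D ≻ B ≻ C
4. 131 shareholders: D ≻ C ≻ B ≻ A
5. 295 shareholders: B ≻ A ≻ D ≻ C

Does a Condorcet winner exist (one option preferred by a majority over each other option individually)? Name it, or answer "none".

none

Checking pairwise contests:
A beats D 698–470.
B beats A 765–403.
D beats B 779–389.
D beats C 1168–0.
Every option loses at least one head-to-head, so there is no Condorcet winner.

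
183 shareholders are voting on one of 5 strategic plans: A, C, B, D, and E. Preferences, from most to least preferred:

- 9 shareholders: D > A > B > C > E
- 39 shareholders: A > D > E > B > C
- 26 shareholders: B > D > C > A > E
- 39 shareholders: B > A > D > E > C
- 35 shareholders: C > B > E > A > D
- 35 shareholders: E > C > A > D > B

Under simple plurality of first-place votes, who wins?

First-place votes: A 39, C 35, B 65, D 9, E 35.
B has the most first-place votes.

B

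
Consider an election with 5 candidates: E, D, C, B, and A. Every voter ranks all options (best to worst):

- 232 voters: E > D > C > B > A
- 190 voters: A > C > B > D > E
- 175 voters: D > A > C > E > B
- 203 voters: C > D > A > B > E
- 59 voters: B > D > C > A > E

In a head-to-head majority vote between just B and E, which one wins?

Voters preferring B to E: 452; preferring E to B: 407.
B wins the head-to-head.

B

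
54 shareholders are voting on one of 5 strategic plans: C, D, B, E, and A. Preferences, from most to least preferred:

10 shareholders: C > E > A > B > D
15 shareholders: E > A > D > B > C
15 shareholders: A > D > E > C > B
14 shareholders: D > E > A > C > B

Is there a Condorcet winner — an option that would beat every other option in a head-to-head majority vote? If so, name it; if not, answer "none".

none

Checking pairwise contests:
D beats C 44–10.
A beats D 40–14.
C beats B 39–15.
D beats E 29–25.
E beats A 39–15.
Every option loses at least one head-to-head, so there is no Condorcet winner.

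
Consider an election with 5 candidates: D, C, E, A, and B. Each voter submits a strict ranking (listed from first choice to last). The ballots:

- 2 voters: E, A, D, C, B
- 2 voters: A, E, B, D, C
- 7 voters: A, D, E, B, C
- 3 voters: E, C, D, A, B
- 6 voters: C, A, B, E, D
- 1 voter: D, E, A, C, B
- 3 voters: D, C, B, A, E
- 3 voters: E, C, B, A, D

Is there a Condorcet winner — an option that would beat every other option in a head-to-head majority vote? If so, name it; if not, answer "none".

Checking pairwise contests:
E beats D 16–11.
D beats C 15–12.
A beats E 18–9.
C beats A 15–12.
D beats B 16–11.
Every option loses at least one head-to-head, so there is no Condorcet winner.

none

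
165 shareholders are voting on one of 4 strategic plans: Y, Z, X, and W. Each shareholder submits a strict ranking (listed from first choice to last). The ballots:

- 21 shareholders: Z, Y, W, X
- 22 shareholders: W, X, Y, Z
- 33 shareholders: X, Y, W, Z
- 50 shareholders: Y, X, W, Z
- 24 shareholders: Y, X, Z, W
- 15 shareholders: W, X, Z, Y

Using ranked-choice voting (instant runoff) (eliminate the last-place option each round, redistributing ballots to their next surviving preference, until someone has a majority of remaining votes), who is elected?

Round 1: Y 74, Z 21, X 33, W 37. Eliminate Z.
Round 2: Y 95, X 33, W 37. Y has a majority.

Y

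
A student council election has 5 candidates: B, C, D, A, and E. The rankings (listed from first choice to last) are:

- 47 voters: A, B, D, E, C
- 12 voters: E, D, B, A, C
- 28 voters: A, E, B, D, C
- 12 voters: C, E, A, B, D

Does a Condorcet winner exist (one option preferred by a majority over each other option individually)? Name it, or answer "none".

A vs B: 87–12 for A.
A vs C: 87–12 for A.
A vs D: 87–12 for A.
A vs E: 75–24 for A.
A beats every other option head-to-head.

A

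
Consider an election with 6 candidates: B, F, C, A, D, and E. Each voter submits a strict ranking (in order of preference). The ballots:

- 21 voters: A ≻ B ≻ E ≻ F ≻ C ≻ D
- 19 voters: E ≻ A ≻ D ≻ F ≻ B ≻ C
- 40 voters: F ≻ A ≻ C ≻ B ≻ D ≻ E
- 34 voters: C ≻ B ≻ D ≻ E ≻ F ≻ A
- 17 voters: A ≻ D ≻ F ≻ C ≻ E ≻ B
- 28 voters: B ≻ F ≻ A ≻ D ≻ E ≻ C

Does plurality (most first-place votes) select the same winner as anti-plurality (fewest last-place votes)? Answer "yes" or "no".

yes

Plurality — first-place votes: B 28, F 40, C 34, A 38, D 0, E 19. Winner: F.
Anti-plurality — last-place votes: B 17, F 0, C 47, A 34, D 21, E 40. Winner: F.
The two methods agree.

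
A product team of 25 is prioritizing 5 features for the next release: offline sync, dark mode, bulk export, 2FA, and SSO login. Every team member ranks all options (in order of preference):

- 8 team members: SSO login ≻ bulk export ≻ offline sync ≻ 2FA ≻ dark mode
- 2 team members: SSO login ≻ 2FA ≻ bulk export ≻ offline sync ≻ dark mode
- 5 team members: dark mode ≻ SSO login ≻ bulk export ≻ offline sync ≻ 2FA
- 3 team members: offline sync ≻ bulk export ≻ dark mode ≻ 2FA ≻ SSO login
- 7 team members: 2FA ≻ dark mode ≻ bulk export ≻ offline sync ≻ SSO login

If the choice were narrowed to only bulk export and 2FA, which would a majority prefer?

Voters preferring bulk export to 2FA: 16; preferring 2FA to bulk export: 9.
bulk export wins the head-to-head.

bulk export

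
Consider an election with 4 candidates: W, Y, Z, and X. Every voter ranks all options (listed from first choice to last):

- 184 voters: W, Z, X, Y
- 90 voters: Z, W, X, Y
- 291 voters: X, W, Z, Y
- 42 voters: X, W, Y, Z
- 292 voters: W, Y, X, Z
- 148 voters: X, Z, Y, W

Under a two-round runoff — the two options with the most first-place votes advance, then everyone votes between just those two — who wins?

W

Round 1 first-place votes: W 476, Y 0, Z 90, X 481.
X and W advance.
Runoff: X is preferred to W by 481 voters; W by 566.
W wins the runoff.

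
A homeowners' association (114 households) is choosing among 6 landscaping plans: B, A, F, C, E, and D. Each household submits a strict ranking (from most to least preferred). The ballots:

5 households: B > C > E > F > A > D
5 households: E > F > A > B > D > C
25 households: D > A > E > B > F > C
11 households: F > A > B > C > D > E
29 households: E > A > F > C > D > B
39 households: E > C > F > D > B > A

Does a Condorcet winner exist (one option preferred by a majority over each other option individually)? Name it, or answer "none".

E vs B: 98–16 for E.
E vs A: 78–36 for E.
E vs F: 103–11 for E.
E vs C: 98–16 for E.
E vs D: 78–36 for E.
E beats every other option head-to-head.

E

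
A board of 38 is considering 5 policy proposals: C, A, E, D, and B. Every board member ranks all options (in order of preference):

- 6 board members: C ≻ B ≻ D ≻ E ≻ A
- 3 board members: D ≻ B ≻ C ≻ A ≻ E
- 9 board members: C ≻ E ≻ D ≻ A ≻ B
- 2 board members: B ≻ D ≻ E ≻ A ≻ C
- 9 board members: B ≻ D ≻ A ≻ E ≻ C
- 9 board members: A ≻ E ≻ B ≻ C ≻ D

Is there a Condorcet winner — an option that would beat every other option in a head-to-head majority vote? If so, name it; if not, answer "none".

B vs C: 23–15 for B.
B vs A: 20–18 for B.
B vs E: 20–18 for B.
B vs D: 26–12 for B.
B beats every other option head-to-head.

B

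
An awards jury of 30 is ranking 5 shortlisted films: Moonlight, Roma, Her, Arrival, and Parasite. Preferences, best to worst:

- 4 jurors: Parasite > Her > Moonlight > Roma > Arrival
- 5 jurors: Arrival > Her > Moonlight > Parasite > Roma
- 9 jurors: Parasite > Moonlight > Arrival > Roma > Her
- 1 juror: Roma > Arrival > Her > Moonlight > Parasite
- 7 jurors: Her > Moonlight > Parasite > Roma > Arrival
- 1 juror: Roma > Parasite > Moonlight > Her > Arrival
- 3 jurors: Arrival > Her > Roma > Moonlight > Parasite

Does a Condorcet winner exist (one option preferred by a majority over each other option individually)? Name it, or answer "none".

none

Checking pairwise contests:
Her beats Moonlight 20–10.
Moonlight beats Roma 25–5.
Arrival beats Her 18–12.
Moonlight beats Arrival 21–9.
Moonlight beats Parasite 16–14.
Every option loses at least one head-to-head, so there is no Condorcet winner.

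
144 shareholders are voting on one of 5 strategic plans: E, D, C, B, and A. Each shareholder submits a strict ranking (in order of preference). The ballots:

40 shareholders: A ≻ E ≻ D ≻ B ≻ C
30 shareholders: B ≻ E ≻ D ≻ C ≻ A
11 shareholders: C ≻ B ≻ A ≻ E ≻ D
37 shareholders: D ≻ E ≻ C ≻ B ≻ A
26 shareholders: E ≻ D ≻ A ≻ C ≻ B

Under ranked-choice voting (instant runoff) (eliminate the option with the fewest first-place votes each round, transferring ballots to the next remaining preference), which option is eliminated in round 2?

E

Round 1: E 26, D 37, C 11, B 30, A 40. Eliminate C.
Round 2: E 26, D 37, B 41, A 40. Eliminate E.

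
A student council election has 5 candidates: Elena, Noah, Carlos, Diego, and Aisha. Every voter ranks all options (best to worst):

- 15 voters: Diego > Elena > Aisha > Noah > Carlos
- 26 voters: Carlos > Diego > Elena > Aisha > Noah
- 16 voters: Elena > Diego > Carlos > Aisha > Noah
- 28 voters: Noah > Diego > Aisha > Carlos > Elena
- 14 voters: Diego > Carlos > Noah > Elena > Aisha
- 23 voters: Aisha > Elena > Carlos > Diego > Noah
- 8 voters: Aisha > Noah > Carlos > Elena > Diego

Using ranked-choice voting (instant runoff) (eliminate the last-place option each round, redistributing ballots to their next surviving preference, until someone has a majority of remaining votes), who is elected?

Round 1: Elena 16, Noah 28, Carlos 26, Diego 29, Aisha 31. Eliminate Elena.
Round 2: Noah 28, Carlos 26, Diego 45, Aisha 31. Eliminate Carlos.
Round 3: Noah 28, Diego 71, Aisha 31. Diego has a majority.

Diego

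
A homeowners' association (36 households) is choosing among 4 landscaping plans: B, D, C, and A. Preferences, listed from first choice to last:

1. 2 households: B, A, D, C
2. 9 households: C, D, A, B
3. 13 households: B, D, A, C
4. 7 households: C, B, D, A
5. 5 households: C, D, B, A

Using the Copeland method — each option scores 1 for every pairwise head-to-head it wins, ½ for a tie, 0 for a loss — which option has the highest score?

C

B: beats D and A; loses to C → score 2.
D: beats A; loses to B and C → score 1.
C: beats B, D, and A → score 3.
A: loses to B, D, and C → score 0.
C has the best pairwise record.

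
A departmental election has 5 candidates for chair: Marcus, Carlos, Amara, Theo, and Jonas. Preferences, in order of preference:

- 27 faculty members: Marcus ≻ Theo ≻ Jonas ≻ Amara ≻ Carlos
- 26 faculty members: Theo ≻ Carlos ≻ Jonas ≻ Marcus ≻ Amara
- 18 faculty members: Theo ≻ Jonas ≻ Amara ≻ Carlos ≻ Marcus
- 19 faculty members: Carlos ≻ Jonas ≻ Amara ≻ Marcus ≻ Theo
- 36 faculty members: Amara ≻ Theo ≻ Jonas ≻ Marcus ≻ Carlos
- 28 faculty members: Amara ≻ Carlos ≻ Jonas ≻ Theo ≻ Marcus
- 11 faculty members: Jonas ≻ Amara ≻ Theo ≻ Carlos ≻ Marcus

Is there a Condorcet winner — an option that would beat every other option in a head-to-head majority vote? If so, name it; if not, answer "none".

Checking pairwise contests:
Carlos beats Marcus 102–63.
Amara beats Carlos 120–45.
Jonas beats Amara 101–64.
Amara beats Theo 94–71.
Theo beats Jonas 107–58.
Every option loses at least one head-to-head, so there is no Condorcet winner.

none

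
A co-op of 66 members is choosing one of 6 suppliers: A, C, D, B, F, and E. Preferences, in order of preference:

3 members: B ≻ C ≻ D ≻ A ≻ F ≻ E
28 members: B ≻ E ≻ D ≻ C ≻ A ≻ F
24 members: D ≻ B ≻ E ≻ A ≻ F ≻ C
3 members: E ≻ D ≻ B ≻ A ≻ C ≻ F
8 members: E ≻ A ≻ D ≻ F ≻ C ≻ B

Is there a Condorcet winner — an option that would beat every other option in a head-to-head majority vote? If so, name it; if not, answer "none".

none

Checking pairwise contests:
D beats A 58–8.
A beats C 35–31.
E beats D 39–27.
D beats B 35–31.
A beats F 66–0.
B beats E 55–11.
Every option loses at least one head-to-head, so there is no Condorcet winner.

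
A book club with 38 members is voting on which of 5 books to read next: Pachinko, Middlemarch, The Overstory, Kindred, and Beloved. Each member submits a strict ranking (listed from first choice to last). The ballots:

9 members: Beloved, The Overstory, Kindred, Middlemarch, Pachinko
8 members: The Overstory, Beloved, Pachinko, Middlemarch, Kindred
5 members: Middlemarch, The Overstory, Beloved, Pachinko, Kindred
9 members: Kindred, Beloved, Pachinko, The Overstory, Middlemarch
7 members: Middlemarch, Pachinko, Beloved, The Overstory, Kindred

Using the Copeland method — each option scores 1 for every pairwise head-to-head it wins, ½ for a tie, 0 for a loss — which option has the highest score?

Beloved

Pachinko: beats Kindred; loses to Middlemarch, The Overstory, and Beloved → score 1.
Middlemarch: beats Pachinko and Kindred; loses to The Overstory and Beloved → score 2.
The Overstory: beats Pachinko, Middlemarch, and Kindred; loses to Beloved → score 3.
Kindred: loses to Pachinko, Middlemarch, The Overstory, and Beloved → score 0.
Beloved: beats Pachinko, Middlemarch, The Overstory, and Kindred → score 4.
Beloved has the best pairwise record.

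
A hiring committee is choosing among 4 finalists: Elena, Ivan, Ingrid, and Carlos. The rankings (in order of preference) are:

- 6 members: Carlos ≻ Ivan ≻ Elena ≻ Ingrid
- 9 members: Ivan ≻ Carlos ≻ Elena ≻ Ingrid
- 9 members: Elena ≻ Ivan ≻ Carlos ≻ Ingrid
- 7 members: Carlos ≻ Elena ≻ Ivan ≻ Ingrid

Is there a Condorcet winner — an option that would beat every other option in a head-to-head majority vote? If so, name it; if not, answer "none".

none

Checking pairwise contests:
Carlos beats Elena 22–9.
Elena beats Ivan 16–15.
Elena beats Ingrid 31–0.
Ivan beats Carlos 18–13.
Every option loses at least one head-to-head, so there is no Condorcet winner.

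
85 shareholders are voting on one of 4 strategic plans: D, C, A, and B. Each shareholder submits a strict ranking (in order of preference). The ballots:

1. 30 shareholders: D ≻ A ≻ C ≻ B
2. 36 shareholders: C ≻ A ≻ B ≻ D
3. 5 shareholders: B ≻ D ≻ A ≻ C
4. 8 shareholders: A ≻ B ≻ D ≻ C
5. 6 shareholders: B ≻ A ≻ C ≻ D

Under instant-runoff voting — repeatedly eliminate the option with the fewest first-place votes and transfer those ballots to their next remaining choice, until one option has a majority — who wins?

Round 1: D 30, C 36, A 8, B 11. Eliminate A.
Round 2: D 30, C 36, B 19. Eliminate B.
Round 3: D 43, C 42. D has a majority.

D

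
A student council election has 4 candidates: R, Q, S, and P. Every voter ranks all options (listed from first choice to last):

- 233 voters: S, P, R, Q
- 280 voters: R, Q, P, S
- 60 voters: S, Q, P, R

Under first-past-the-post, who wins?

S

First-place votes: R 280, Q 0, S 293, P 0.
S has the most first-place votes.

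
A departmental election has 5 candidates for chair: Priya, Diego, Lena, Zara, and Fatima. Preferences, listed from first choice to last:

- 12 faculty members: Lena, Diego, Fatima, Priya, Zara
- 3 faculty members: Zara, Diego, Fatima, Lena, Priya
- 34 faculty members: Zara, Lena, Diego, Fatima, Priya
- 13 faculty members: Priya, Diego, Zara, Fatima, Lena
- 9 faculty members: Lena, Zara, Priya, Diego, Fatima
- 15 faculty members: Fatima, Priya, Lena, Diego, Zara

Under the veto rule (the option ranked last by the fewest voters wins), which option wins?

Diego

Last-place votes: Priya 37, Diego 0, Lena 13, Zara 27, Fatima 9.
Diego is ranked last by the fewest voters, so Diego wins.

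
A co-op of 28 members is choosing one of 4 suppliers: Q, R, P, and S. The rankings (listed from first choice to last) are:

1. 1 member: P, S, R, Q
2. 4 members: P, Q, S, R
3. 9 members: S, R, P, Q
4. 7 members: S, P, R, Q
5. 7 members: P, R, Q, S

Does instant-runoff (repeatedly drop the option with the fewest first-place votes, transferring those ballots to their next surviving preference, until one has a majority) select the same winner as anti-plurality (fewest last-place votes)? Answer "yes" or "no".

no

Instant-runoff — R1 Q 0, R 0, P 12, S 16 (S winner). Winner: S.
Anti-plurality — last-place votes: Q 17, R 4, P 0, S 7. Winner: P.
The two methods disagree.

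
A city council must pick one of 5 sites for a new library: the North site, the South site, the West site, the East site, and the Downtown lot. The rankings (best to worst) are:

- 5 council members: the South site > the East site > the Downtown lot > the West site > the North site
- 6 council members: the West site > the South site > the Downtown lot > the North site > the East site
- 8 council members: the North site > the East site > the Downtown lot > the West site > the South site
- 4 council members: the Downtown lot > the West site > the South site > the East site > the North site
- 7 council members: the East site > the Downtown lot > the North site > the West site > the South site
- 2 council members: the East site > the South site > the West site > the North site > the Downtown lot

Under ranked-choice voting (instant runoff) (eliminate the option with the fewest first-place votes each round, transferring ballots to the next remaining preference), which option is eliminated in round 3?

the North site

Round 1: the North site 8, the South site 5, the West site 6, the East site 9, the Downtown lot 4. Eliminate the Downtown lot.
Round 2: the North site 8, the South site 5, the West site 10, the East site 9. Eliminate the South site.
Round 3: the North site 8, the West site 10, the East site 14. Eliminate the North site.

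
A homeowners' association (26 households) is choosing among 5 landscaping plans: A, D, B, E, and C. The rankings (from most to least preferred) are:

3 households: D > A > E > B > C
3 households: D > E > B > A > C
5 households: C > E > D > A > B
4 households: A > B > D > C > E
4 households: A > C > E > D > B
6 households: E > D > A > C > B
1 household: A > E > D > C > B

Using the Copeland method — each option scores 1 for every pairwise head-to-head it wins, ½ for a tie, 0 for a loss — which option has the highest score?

A: beats B and C; loses to D and E → score 2.
D: beats A, B, and C; loses to E → score 3.
B: loses to A, D, E, and C → score 0.
E: beats A, D, and B; ties C → score 3.5.
C: beats B; ties E; loses to A and D → score 1.5.
E has the best pairwise record.

E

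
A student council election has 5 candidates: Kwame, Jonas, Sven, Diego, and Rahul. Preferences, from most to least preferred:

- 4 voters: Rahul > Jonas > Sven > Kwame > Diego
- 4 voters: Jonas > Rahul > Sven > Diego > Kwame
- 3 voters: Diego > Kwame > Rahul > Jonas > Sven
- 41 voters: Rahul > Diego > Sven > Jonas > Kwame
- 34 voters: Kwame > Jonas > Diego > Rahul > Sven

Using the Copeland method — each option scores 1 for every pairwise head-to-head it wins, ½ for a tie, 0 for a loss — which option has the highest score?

Kwame: loses to Jonas, Sven, Diego, and Rahul → score 0.
Jonas: beats Kwame and Sven; loses to Diego and Rahul → score 2.
Sven: beats Kwame; loses to Jonas, Diego, and Rahul → score 1.
Diego: beats Kwame, Jonas, and Sven; loses to Rahul → score 3.
Rahul: beats Kwame, Jonas, Sven, and Diego → score 4.
Rahul has the best pairwise record.

Rahul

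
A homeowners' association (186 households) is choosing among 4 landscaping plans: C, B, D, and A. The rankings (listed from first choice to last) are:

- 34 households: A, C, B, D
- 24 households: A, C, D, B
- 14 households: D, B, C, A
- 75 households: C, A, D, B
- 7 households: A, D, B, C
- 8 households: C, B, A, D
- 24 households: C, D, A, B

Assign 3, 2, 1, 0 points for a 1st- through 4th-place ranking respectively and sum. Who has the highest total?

C: 34·2 + 24·2 + 14·1 + 75·3 + 7·0 + 8·3 + 24·3 = 451
B: 34·1 + 24·0 + 14·2 + 75·0 + 7·1 + 8·2 + 24·0 = 85
D: 34·0 + 24·1 + 14·3 + 75·1 + 7·2 + 8·0 + 24·2 = 203
A: 34·3 + 24·3 + 14·0 + 75·2 + 7·3 + 8·1 + 24·1 = 377
C has the highest Borda score (451).

C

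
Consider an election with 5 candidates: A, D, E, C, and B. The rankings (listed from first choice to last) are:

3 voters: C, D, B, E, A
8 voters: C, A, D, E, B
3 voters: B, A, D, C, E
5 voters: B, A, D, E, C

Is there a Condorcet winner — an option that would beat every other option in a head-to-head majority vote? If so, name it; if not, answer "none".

C

C vs A: 11–8 for C.
C vs D: 11–8 for C.
C vs E: 14–5 for C.
C vs B: 11–8 for C.
C beats every other option head-to-head.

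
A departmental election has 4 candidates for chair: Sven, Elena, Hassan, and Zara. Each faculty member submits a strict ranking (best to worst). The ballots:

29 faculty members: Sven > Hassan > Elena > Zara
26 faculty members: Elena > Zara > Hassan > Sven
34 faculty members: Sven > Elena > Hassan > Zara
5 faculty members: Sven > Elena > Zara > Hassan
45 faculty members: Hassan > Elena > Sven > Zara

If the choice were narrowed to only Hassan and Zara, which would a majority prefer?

Voters preferring Hassan to Zara: 108; preferring Zara to Hassan: 31.
Hassan wins the head-to-head.

Hassan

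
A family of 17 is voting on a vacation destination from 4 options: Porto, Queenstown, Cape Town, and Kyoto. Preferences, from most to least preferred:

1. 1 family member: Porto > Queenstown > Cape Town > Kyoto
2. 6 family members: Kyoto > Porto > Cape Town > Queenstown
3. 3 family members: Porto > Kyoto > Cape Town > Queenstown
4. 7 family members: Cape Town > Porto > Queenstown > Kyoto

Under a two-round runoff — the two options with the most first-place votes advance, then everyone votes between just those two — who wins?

Kyoto

Round 1 first-place votes: Porto 4, Queenstown 0, Cape Town 7, Kyoto 6.
Cape Town and Kyoto advance.
Runoff: Cape Town is preferred to Kyoto by 8 voters; Kyoto by 9.
Kyoto wins the runoff.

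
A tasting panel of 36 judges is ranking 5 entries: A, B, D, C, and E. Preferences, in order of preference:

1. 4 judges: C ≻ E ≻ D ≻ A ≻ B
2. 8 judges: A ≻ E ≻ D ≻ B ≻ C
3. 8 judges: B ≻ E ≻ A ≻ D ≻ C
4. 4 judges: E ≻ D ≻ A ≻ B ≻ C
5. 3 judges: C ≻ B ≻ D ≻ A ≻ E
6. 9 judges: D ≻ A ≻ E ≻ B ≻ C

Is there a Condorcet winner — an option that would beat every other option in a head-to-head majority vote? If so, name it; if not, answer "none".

none

Checking pairwise contests:
D beats A 20–16.
A beats B 25–11.
E beats D 24–12.
A beats C 29–7.
A beats E 20–16.
Every option loses at least one head-to-head, so there is no Condorcet winner.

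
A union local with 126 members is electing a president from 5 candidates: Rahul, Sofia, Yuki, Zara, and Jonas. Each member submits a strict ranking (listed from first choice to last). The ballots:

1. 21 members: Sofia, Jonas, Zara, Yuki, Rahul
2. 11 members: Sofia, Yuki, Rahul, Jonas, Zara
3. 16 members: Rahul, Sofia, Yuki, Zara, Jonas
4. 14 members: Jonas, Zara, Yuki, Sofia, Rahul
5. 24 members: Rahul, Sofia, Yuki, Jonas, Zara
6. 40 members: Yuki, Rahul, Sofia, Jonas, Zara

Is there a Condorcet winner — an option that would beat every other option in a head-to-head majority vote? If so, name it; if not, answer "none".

none

Checking pairwise contests:
Yuki beats Rahul 86–40.
Rahul beats Sofia 80–46.
Sofia beats Yuki 72–54.
Rahul beats Zara 91–35.
Rahul beats Jonas 91–35.
Every option loses at least one head-to-head, so there is no Condorcet winner.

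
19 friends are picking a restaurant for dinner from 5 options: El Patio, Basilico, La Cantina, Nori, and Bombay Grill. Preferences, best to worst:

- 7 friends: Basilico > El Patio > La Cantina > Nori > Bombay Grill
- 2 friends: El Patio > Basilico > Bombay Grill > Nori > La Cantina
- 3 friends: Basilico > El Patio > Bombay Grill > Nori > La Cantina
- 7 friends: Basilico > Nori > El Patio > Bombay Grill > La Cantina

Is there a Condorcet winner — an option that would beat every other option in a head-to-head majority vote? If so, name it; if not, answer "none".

Basilico vs El Patio: 17–2 for Basilico.
Basilico vs La Cantina: 19–0 for Basilico.
Basilico vs Nori: 19–0 for Basilico.
Basilico vs Bombay Grill: 19–0 for Basilico.
Basilico beats every other option head-to-head.

Basilico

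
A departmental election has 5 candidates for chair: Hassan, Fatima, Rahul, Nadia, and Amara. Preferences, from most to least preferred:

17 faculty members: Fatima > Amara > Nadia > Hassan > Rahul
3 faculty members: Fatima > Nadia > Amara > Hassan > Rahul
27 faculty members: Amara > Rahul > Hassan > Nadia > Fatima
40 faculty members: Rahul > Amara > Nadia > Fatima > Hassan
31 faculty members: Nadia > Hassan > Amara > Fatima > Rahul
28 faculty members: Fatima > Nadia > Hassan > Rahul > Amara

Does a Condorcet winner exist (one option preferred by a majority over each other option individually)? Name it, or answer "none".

Amara

Amara vs Hassan: 87–59 for Amara.
Amara vs Fatima: 98–48 for Amara.
Amara vs Rahul: 78–68 for Amara.
Amara vs Nadia: 84–62 for Amara.
Amara beats every other option head-to-head.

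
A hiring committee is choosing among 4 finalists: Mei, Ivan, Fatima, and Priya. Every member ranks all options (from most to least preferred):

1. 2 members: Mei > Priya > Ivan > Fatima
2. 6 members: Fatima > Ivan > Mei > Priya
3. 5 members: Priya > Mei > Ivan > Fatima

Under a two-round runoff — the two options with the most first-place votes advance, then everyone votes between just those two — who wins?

Priya

Round 1 first-place votes: Mei 2, Ivan 0, Fatima 6, Priya 5.
Fatima and Priya advance.
Runoff: Fatima is preferred to Priya by 6 voters; Priya by 7.
Priya wins the runoff.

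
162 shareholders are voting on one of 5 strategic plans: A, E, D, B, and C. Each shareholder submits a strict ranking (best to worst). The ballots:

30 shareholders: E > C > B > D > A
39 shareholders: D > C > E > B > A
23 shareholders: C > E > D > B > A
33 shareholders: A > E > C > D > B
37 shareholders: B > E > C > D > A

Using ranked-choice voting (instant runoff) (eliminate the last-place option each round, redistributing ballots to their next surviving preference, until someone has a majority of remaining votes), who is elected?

E

Round 1: A 33, E 30, D 39, B 37, C 23. Eliminate C.
Round 2: A 33, E 53, D 39, B 37. Eliminate A.
Round 3: E 86, D 39, B 37. E has a majority.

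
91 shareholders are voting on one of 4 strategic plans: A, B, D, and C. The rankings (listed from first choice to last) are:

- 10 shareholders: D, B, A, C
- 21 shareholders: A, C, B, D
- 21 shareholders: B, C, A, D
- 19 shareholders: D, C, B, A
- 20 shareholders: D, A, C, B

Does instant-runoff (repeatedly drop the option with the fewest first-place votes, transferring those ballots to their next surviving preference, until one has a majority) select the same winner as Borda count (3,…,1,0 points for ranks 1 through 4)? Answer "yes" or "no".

yes

Instant-runoff — R1 A 21, B 21, D 49, C 0 (D winner). Winner: D.
Borda — scores: A 134, B 123, D 147, C 142. Winner: D.
The two methods agree.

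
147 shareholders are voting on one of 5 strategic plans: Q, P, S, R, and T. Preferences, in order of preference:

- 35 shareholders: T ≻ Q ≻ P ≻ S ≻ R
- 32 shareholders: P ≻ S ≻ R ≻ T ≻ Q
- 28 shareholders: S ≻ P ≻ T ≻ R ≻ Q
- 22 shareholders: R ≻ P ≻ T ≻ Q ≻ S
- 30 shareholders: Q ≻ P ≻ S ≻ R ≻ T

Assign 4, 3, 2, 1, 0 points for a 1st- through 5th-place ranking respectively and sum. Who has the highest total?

P

Q: 35·3 + 32·0 + 28·0 + 22·1 + 30·4 = 247
P: 35·2 + 32·4 + 28·3 + 22·3 + 30·3 = 438
S: 35·1 + 32·3 + 28·4 + 22·0 + 30·2 = 303
R: 35·0 + 32·2 + 28·1 + 22·4 + 30·1 = 210
T: 35·4 + 32·1 + 28·2 + 22·2 + 30·0 = 272
P has the highest Borda score (438).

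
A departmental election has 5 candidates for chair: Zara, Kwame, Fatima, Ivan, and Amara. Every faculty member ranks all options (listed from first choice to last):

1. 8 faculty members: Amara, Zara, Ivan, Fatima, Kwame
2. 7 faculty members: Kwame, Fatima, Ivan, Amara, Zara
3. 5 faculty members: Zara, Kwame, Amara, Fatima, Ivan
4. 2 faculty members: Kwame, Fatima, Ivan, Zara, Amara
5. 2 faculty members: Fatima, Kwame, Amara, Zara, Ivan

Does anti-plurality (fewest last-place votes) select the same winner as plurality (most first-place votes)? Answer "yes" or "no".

Anti-plurality — last-place votes: Zara 7, Kwame 8, Fatima 0, Ivan 7, Amara 2. Winner: Fatima.
Plurality — first-place votes: Zara 5, Kwame 9, Fatima 2, Ivan 0, Amara 8. Winner: Kwame.
The two methods disagree.

no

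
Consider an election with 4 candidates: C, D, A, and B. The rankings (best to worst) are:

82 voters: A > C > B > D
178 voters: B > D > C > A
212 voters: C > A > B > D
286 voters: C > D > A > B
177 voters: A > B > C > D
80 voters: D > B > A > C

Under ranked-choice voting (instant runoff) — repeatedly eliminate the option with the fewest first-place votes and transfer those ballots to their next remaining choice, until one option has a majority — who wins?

Round 1: C 498, D 80, A 259, B 178. Eliminate D.
Round 2: C 498, A 259, B 258. Eliminate B.
Round 3: C 676, A 339. C has a majority.

C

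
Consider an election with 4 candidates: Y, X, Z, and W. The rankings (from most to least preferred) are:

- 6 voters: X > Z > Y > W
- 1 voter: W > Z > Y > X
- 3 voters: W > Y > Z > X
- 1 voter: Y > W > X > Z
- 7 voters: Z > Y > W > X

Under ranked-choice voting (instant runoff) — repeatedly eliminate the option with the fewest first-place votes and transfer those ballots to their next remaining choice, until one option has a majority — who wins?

Round 1: Y 1, X 6, Z 7, W 4. Eliminate Y.
Round 2: X 6, Z 7, W 5. Eliminate W.
Round 3: X 7, Z 11. Z has a majority.

Z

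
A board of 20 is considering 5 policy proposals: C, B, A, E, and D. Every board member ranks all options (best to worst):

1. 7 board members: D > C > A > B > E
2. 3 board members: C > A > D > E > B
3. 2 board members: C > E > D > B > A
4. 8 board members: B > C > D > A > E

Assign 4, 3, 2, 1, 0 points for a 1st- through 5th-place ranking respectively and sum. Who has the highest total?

C: 7·3 + 3·4 + 2·4 + 8·3 = 65
B: 7·1 + 3·0 + 2·1 + 8·4 = 41
A: 7·2 + 3·3 + 2·0 + 8·1 = 31
E: 7·0 + 3·1 + 2·3 + 8·0 = 9
D: 7·4 + 3·2 + 2·2 + 8·2 = 54
C has the highest Borda score (65).

C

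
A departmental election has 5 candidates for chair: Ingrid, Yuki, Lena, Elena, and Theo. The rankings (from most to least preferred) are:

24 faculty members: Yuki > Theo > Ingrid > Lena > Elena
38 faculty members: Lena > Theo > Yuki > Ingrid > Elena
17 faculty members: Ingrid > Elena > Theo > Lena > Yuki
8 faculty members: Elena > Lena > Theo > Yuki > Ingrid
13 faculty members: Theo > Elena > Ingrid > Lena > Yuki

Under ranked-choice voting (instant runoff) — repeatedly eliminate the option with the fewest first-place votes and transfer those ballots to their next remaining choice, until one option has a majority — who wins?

Ingrid

Round 1: Ingrid 17, Yuki 24, Lena 38, Elena 8, Theo 13. Eliminate Elena.
Round 2: Ingrid 17, Yuki 24, Lena 46, Theo 13. Eliminate Theo.
Round 3: Ingrid 30, Yuki 24, Lena 46. Eliminate Yuki.
Round 4: Ingrid 54, Lena 46. Ingrid has a majority.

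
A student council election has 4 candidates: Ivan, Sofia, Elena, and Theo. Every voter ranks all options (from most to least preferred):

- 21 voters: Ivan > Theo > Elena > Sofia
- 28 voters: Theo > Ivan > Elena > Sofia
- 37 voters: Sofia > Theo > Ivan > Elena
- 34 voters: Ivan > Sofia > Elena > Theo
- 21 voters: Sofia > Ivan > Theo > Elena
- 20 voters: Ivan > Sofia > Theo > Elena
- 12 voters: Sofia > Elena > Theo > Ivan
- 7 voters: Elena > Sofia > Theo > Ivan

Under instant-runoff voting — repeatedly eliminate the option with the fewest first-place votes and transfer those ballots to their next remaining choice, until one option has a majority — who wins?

Round 1: Ivan 75, Sofia 70, Elena 7, Theo 28. Eliminate Elena.
Round 2: Ivan 75, Sofia 77, Theo 28. Eliminate Theo.
Round 3: Ivan 103, Sofia 77. Ivan has a majority.

Ivan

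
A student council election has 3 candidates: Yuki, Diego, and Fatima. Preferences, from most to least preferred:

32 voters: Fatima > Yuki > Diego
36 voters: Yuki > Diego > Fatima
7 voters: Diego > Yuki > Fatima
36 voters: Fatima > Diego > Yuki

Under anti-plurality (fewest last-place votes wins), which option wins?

Diego

Last-place votes: Yuki 36, Diego 32, Fatima 43.
Diego is ranked last by the fewest voters, so Diego wins.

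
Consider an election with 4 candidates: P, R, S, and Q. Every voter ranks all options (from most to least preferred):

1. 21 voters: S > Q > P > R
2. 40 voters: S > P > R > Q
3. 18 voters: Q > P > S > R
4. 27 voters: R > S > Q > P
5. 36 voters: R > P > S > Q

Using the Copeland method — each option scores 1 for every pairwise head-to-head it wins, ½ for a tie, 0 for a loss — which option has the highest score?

S

P: beats R and Q; loses to S → score 2.
R: beats Q; loses to P and S → score 1.
S: beats P, R, and Q → score 3.
Q: loses to P, R, and S → score 0.
S has the best pairwise record.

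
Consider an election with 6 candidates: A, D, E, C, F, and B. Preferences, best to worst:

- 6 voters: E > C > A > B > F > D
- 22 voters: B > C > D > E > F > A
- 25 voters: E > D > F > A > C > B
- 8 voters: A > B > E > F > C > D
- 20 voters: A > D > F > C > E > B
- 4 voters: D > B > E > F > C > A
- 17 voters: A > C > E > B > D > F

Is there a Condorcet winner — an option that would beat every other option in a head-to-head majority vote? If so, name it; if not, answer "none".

none

Checking pairwise contests:
E beats A 57–45.
E beats D 56–46.
C beats E 59–43.
A beats C 70–32.
D beats F 88–14.
A beats B 76–26.
Every option loses at least one head-to-head, so there is no Condorcet winner.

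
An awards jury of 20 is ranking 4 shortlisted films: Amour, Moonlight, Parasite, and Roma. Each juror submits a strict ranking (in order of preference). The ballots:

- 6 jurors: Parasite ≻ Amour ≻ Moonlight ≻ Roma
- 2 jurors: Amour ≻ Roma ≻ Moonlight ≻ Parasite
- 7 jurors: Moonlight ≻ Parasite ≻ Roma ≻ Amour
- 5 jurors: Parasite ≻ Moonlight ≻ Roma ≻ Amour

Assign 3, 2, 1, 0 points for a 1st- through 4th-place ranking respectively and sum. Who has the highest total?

Amour: 6·2 + 2·3 + 7·0 + 5·0 = 18
Moonlight: 6·1 + 2·1 + 7·3 + 5·2 = 39
Parasite: 6·3 + 2·0 + 7·2 + 5·3 = 47
Roma: 6·0 + 2·2 + 7·1 + 5·1 = 16
Parasite has the highest Borda score (47).

Parasite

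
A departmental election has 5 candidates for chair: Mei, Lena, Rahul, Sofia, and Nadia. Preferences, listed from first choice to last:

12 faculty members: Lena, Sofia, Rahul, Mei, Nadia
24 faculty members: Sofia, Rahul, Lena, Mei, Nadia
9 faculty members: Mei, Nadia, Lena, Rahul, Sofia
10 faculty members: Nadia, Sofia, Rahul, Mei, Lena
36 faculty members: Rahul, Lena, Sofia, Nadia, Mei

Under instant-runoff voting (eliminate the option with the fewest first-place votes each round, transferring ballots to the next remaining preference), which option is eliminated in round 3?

Round 1: Mei 9, Lena 12, Rahul 36, Sofia 24, Nadia 10. Eliminate Mei.
Round 2: Lena 12, Rahul 36, Sofia 24, Nadia 19. Eliminate Lena.
Round 3: Rahul 36, Sofia 36, Nadia 19. Eliminate Nadia.

Nadia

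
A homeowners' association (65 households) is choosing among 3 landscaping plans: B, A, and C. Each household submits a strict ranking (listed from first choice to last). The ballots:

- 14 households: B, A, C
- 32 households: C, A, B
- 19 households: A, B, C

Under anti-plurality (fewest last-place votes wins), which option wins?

A

Last-place votes: B 32, A 0, C 33.
A is ranked last by the fewest voters, so A wins.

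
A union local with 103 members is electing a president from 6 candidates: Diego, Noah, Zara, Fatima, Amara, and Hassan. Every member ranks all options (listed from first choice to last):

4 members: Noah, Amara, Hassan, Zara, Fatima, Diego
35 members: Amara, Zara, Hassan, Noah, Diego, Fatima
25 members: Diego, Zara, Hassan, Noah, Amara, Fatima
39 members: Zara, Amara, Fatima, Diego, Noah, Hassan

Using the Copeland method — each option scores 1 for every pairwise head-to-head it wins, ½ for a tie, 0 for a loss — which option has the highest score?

Zara

Diego: beats Noah, Fatima, and Hassan; loses to Zara and Amara → score 3.
Noah: beats Fatima; loses to Diego, Zara, Amara, and Hassan → score 1.
Zara: beats Diego, Noah, Fatima, Amara, and Hassan → score 5.
Fatima: loses to Diego, Noah, Zara, Amara, and Hassan → score 0.
Amara: beats Diego, Noah, Fatima, and Hassan; loses to Zara → score 4.
Hassan: beats Noah and Fatima; loses to Diego, Zara, and Amara → score 2.
Zara has the best pairwise record.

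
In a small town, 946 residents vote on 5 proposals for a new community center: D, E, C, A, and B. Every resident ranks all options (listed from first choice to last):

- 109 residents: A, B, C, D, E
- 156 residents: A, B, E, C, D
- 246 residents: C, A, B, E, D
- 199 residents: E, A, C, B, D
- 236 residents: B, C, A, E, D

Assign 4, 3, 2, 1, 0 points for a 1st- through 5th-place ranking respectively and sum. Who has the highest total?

D: 109·1 + 156·0 + 246·0 + 199·0 + 236·0 = 109
E: 109·0 + 156·2 + 246·1 + 199·4 + 236·1 = 1590
C: 109·2 + 156·1 + 246·4 + 199·2 + 236·3 = 2464
A: 109·4 + 156·4 + 246·3 + 199·3 + 236·2 = 2867
B: 109·3 + 156·3 + 246·2 + 199·1 + 236·4 = 2430
A has the highest Borda score (2867).

A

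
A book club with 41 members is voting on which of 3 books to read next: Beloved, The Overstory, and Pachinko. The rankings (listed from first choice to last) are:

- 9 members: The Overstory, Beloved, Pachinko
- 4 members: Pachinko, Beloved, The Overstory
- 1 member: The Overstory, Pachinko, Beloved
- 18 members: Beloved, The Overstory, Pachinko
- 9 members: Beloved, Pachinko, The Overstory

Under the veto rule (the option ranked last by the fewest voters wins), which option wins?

Last-place votes: Beloved 1, The Overstory 13, Pachinko 27.
Beloved is ranked last by the fewest voters, so Beloved wins.

Beloved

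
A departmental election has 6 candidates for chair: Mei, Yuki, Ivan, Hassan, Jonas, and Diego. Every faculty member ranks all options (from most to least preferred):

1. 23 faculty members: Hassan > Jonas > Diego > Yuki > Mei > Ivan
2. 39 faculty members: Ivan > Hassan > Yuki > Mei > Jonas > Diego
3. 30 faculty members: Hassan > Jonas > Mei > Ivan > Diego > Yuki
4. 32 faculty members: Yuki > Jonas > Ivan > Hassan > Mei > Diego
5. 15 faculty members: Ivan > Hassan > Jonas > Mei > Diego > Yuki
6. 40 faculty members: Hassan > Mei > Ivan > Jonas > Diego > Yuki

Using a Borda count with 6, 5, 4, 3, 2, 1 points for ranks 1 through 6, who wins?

Hassan

Mei: 23·2 + 39·3 + 30·4 + 32·2 + 15·3 + 40·5 = 592
Yuki: 23·3 + 39·4 + 30·1 + 32·6 + 15·1 + 40·1 = 502
Ivan: 23·1 + 39·6 + 30·3 + 32·4 + 15·6 + 40·4 = 725
Hassan: 23·6 + 39·5 + 30·6 + 32·3 + 15·5 + 40·6 = 924
Jonas: 23·5 + 39·2 + 30·5 + 32·5 + 15·4 + 40·3 = 683
Diego: 23·4 + 39·1 + 30·2 + 32·1 + 15·2 + 40·2 = 333
Hassan has the highest Borda score (924).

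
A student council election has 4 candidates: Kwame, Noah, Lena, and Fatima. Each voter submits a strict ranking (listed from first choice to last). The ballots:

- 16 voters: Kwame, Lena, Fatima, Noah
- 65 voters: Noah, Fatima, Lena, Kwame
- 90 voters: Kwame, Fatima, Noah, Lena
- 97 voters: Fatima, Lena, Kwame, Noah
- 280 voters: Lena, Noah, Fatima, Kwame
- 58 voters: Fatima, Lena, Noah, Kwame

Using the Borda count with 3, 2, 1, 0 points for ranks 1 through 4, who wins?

Kwame: 16·3 + 65·0 + 90·3 + 97·1 + 280·0 + 58·0 = 415
Noah: 16·0 + 65·3 + 90·1 + 97·0 + 280·2 + 58·1 = 903
Lena: 16·2 + 65·1 + 90·0 + 97·2 + 280·3 + 58·2 = 1247
Fatima: 16·1 + 65·2 + 90·2 + 97·3 + 280·1 + 58·3 = 1071
Lena has the highest Borda score (1247).

Lena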